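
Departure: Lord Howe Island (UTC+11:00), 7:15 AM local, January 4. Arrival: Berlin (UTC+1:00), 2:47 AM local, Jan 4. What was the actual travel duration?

5 hours 32 minutes

Departure in UTC: 7:15 AM − 11:00 = 8:15 PM on Jan 3.
Arrival in UTC: 2:47 AM − 1:00 = 1:47 AM on Jan 4.
Elapsed = 1:47 AM − 8:15 PM (+1 day) = 5 hours 32 minutes.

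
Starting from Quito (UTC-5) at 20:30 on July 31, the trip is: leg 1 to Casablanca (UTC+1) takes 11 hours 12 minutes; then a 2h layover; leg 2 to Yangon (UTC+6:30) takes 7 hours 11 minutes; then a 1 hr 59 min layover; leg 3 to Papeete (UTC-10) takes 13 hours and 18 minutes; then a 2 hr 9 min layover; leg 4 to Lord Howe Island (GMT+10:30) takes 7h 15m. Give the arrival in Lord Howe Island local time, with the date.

09:04 on Aug 3

Convert departure to UTC: 20:30 + 5:00 = 01:30 UTC on Aug 1.
Add 11 hours and 12 minutes leg 1 → 12:42 UTC.
Add 2 hours layover in Casablanca → 14:42 UTC.
Add 7 hours and 11 minutes leg 2 → 21:53 UTC.
Add 1 hour 59 minutes layover in Yangon → 23:52 UTC.
Add 13 hours and 18 minutes leg 3 → 13:10 UTC (Aug 2).
Add 2 hours 9 minutes layover in Papeete → 15:19 UTC.
Add 7 hours 15 minutes leg 4 → 22:34 UTC.
Lord Howe Island is UTC+10:30, so local arrival = 22:34 + 10:30 = 09:04 on Aug 3.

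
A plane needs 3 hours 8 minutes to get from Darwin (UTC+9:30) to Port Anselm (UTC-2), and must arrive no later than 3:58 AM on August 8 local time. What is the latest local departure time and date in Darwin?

12:20 PM on Aug 8

Target arrival in UTC: 3:58 AM + 2:00 = 5:58 AM on Aug 8.
Subtract 3 hours 8 minutes → departure 2:50 AM UTC on Aug 8.
Darwin is UTC+9:30: 2:50 AM + 9:30 = 12:20 PM on Aug 8.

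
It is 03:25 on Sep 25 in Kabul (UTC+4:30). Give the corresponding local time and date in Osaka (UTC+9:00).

07:55 on September 25

Osaka is 4:30 ahead of Kabul.
Shift by the zone difference: 03:25 + 4:30 = 07:55 on Sep 25 in Osaka.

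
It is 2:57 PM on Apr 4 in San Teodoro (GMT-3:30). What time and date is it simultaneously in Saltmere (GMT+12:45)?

In UTC: 2:57 PM + 3:30 = 6:27 PM on Apr 4.
Saltmere is UTC+12:45: 6:27 PM + 12:45 = 7:12 AM on Apr 5.

7:12 AM on Apr 5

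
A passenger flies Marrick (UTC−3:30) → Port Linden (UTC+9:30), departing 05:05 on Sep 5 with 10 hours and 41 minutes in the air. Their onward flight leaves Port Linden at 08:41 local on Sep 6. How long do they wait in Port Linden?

Convert departure to UTC: 05:05 + 3:30 = 08:35 UTC on Sep 5.
Add 10 hours 41 minutes flight time → 19:16 UTC.
Port Linden is UTC+9:30, so local arrival = 19:16 + 9:30 = 04:46 on Sep 6.
Layover = 08:41 − 04:46 = 3 hours 55 minutes.

3 hours 55 minutes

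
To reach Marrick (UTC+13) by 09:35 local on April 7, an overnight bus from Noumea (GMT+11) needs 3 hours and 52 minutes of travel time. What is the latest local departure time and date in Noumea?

Target arrival in UTC: 09:35 − 13:00 = 20:35 on Apr 6.
Subtract 3 hours and 52 minutes → departure 16:43 UTC on Apr 6.
Noumea is UTC+11:00: 16:43 + 11:00 = 03:43 on Apr 7.

03:43 on April 7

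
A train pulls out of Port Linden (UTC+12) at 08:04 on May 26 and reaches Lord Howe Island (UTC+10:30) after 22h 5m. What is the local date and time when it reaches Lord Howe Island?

Convert departure to UTC: 08:04 − 12:00 = 20:04 UTC on May 25.
Add 22 hours 5 minutes travel time → 18:09 UTC (May 26).
Lord Howe Island is UTC+10:30, so local arrival = 18:09 + 10:30 = 04:39 on May 27.

04:39 on May 27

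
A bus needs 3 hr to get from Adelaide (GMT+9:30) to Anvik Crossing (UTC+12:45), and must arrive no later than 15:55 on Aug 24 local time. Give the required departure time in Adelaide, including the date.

09:40 on August 24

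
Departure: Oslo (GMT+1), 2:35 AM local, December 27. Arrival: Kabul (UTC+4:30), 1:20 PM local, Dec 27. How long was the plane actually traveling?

Kabul is 3:30 ahead of Oslo.
Clock-face elapsed time (ignoring zones) is 10 hours 45 minutes.
Actual elapsed = 10 hours 45 minutes − 3:30 = 7 hours 15 minutes.

7 hours 15 minutes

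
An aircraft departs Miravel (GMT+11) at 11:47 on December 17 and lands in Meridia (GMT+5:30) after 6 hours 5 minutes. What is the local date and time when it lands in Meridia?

12:22 on Dec 17

Convert departure to UTC: 11:47 − 11:00 = 00:47 UTC on Dec 17.
Add 6 hours 5 minutes travel time → 06:52 UTC.
Meridia is UTC+5:30, so local arrival = 06:52 + 5:30 = 12:22 on Dec 17.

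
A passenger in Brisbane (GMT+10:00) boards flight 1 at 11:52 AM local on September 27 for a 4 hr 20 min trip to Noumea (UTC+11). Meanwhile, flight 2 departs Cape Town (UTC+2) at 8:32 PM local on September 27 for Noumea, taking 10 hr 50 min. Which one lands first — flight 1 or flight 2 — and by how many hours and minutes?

Flight 1 in UTC: 11:52 AM − 10:00 = 1:52 AM on Sep 27.
+4 hours 20 minutes → arrive 6:12 AM UTC on Sep 27.
Flight 2 in UTC: 8:32 PM − 2:00 = 6:32 PM on Sep 27.
+10 hours and 50 minutes → arrive 5:22 AM UTC on Sep 28.
Flight 1 lands earlier by 23 hours 10 minutes.

the first, by 23 hours 10 minutes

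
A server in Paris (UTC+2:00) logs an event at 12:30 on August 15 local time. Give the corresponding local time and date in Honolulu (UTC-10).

00:30 on Aug 15

In UTC: 12:30 − 2:00 = 10:30 on Aug 15.
Honolulu is UTC−10:00: 10:30 − 10:00 = 00:30 on Aug 15.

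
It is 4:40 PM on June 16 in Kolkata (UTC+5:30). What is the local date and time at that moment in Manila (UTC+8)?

7:10 PM on June 16

Manila is 2:30 ahead of Kolkata.
Shift by the zone difference: 4:40 PM + 2:30 = 7:10 PM on Jun 16 in Manila.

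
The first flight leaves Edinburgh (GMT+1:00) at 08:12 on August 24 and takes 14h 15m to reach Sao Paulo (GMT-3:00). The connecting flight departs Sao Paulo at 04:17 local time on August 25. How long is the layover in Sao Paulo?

Convert departure to UTC: 08:12 − 1:00 = 07:12 UTC on Aug 24.
Add 14 hours 15 minutes flight time → 21:27 UTC.
Sao Paulo is UTC−3:00, so local arrival = 21:27 − 3:00 = 18:27 on Aug 24.
Layover = 04:17 − 18:27 (+1 day) = 9 hours 50 minutes.

9 hours 50 minutes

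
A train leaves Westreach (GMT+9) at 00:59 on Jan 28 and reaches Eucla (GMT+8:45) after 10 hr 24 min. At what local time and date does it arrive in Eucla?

Convert departure to UTC: 00:59 − 9:00 = 15:59 UTC on Jan 27.
Add 10 hours 24 minutes travel time → 02:23 UTC (Jan 28).
Eucla is UTC+8:45, so local arrival = 02:23 + 8:45 = 11:08 on Jan 28.

11:08 on January 28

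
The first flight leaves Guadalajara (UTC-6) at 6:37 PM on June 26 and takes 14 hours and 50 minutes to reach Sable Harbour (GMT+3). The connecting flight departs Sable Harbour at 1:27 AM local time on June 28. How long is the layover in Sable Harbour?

7 hours

Convert departure to UTC: 6:37 PM + 6:00 = 12:37 AM UTC on Jun 27.
Add 14 hours and 50 minutes flight time → 3:27 PM UTC.
Sable Harbour is UTC+3:00, so local arrival = 3:27 PM + 3:00 = 6:27 PM on Jun 27.
Layover = 1:27 AM − 6:27 PM (+1 day) = 7 hours.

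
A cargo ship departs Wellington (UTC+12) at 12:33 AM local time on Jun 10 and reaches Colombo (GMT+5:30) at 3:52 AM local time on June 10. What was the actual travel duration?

9 hours 49 minutes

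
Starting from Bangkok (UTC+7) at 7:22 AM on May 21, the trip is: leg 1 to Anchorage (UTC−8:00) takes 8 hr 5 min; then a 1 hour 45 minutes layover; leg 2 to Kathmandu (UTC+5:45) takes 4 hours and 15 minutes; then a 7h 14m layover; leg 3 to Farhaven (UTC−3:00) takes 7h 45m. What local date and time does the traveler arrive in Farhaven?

2:26 AM on May 22

Convert departure to UTC: 7:22 AM − 7:00 = 12:22 AM UTC on May 21.
Add 8 hours and 5 minutes leg 1 → 8:27 AM UTC.
Add 1 hour 45 minutes layover in Anchorage → 10:12 AM UTC.
Add 4 hours 15 minutes leg 2 → 2:27 PM UTC.
Add 7 hours 14 minutes layover in Kathmandu → 9:41 PM UTC.
Add 7 hours and 45 minutes leg 3 → 5:26 AM UTC (May 22).
Farhaven is UTC−3:00, so local arrival = 5:26 AM − 3:00 = 2:26 AM on May 22.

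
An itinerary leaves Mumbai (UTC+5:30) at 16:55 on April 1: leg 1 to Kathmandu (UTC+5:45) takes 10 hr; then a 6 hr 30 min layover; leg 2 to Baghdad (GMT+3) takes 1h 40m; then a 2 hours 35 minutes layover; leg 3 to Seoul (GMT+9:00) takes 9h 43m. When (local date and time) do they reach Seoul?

Convert departure to UTC: 16:55 − 5:30 = 11:25 UTC on Apr 1.
Add 10 hours leg 1 → 21:25 UTC.
Add 6 hours 30 minutes layover in Kathmandu → 03:55 UTC (Apr 2).
Add 1 hour 40 minutes leg 2 → 05:35 UTC.
Add 2 hours and 35 minutes layover in Baghdad → 08:10 UTC.
Add 9 hours 43 minutes leg 3 → 17:53 UTC.
Seoul is UTC+9:00, so local arrival = 17:53 + 9:00 = 02:53 on Apr 3.

02:53 on Apr 3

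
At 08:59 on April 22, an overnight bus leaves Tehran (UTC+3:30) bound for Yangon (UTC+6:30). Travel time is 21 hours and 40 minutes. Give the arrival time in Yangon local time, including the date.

Yangon is 3:00 ahead of Tehran.
After 21 hours 40 minutes it is 06:39 (Apr 23) in Tehran.
Shift by the zone difference: 06:39 + 3:00 = 09:39 on Apr 23 in Yangon.

09:39 on April 23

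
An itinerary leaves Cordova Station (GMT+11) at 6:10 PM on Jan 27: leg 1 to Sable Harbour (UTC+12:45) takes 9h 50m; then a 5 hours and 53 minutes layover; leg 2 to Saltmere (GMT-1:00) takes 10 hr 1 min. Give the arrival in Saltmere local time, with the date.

Convert departure to UTC: 6:10 PM − 11:00 = 7:10 AM UTC on Jan 27.
Add 9 hours 50 minutes leg 1 → 5:00 PM UTC.
Add 5 hours 53 minutes layover in Sable Harbour → 10:53 PM UTC.
Add 10 hours 1 minute leg 2 → 8:54 AM UTC (Jan 28).
Saltmere is UTC−1:00, so local arrival = 8:54 AM − 1:00 = 7:54 AM on Jan 28.

7:54 AM on January 28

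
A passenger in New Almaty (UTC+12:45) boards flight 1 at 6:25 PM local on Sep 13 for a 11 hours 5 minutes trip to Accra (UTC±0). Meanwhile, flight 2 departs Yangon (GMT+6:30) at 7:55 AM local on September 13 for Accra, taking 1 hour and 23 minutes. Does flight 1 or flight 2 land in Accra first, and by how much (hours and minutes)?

Flight 1 in UTC: 6:25 PM − 12:45 = 5:40 AM on Sep 13.
+11 hours and 5 minutes → arrive 4:45 PM UTC on Sep 13.
Flight 2 in UTC: 7:55 AM − 6:30 = 1:25 AM on Sep 13.
+1 hour 23 minutes → arrive 2:48 AM UTC on Sep 13.
Flight 2 lands earlier by 13 hours 57 minutes.

the second, by 13 hours 57 minutes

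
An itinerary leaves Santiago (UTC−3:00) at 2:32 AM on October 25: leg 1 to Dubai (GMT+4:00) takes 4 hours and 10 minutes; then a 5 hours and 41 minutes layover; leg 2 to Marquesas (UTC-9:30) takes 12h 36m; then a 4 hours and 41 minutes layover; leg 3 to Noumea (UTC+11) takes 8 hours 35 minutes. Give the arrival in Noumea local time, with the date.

4:15 AM on October 27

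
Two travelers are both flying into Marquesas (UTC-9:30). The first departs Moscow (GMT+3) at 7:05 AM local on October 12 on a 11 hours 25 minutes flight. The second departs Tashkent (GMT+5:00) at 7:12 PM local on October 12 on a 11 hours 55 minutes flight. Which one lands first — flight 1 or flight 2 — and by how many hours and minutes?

the first, by 10 hours 37 minutes

Flight 1 in UTC: 7:05 AM − 3:00 = 4:05 AM on Oct 12.
+11 hours and 25 minutes → arrive 3:30 PM UTC on Oct 12.
Flight 2 in UTC: 7:12 PM − 5:00 = 2:12 PM on Oct 12.
+11 hours and 55 minutes → arrive 2:07 AM UTC on Oct 13.
Flight 1 lands earlier by 10 hours 37 minutes.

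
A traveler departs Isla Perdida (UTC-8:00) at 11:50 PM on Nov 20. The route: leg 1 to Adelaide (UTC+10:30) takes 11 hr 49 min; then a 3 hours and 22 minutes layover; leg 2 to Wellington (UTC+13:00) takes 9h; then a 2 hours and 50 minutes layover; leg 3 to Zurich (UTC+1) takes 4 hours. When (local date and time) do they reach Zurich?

3:51 PM on November 22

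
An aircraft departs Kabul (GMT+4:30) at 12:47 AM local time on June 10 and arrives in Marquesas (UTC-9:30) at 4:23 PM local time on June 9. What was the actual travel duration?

5 hours 36 minutes

Departure in UTC: 12:47 AM − 4:30 = 8:17 PM on Jun 9.
Arrival in UTC: 4:23 PM + 9:30 = 1:53 AM on Jun 10.
Elapsed = 1:53 AM − 8:17 PM (+1 day) = 5 hours 36 minutes.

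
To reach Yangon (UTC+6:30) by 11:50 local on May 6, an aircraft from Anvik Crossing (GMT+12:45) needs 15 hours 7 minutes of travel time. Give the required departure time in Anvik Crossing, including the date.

Target arrival in UTC: 11:50 − 6:30 = 05:20 on May 6.
Subtract 15 hours and 7 minutes → departure 14:13 UTC on May 5.
Anvik Crossing is UTC+12:45: 14:13 + 12:45 = 02:58 on May 6.

02:58 on May 6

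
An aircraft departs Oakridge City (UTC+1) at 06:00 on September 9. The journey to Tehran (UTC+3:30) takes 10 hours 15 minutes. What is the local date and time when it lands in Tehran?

18:45 on Sep 9

Convert departure to UTC: 06:00 − 1:00 = 05:00 UTC on Sep 9.
Add 10 hours and 15 minutes travel time → 15:15 UTC.
Tehran is UTC+3:30, so local arrival = 15:15 + 3:30 = 18:45 on Sep 9.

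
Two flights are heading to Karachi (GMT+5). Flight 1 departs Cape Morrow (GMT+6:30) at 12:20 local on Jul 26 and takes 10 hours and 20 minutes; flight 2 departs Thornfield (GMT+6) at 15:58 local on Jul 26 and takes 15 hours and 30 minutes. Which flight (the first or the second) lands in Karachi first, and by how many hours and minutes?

Flight 1 in UTC: 12:20 − 6:30 = 05:50 on Jul 26.
+10 hours and 20 minutes → arrive 16:10 UTC on Jul 26.
Flight 2 in UTC: 15:58 − 6:00 = 09:58 on Jul 26.
+15 hours 30 minutes → arrive 01:28 UTC on Jul 27.
Flight 1 lands earlier by 9 hours 18 minutes.

the first, by 9 hours 18 minutes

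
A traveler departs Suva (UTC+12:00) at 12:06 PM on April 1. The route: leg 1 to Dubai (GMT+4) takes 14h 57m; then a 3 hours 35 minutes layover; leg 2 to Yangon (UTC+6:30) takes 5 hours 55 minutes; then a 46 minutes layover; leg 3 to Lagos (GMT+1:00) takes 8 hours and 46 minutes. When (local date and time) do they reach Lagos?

11:05 AM on April 2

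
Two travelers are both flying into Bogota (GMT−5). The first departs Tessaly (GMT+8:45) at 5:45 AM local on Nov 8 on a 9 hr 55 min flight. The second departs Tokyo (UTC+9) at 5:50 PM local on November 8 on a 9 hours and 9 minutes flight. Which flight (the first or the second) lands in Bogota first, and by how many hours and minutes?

Flight 1 in UTC: 5:45 AM − 8:45 = 9:00 PM on Nov 7.
+9 hours and 55 minutes → arrive 6:55 AM UTC on Nov 8.
Flight 2 in UTC: 5:50 PM − 9:00 = 8:50 AM on Nov 8.
+9 hours 9 minutes → arrive 5:59 PM UTC on Nov 8.
Flight 1 lands earlier by 11 hours 4 minutes.

the first, by 11 hours 4 minutes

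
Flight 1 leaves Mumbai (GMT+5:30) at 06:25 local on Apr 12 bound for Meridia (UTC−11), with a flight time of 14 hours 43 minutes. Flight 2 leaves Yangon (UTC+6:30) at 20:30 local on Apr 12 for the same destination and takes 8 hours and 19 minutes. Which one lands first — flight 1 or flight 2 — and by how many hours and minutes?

the first, by 6 hours 41 minutes

Flight 1 in UTC: 06:25 − 5:30 = 00:55 on Apr 12.
+14 hours 43 minutes → arrive 15:38 UTC on Apr 12.
Flight 2 in UTC: 20:30 − 6:30 = 14:00 on Apr 12.
+8 hours 19 minutes → arrive 22:19 UTC on Apr 12.
Flight 1 lands earlier by 6 hours 41 minutes.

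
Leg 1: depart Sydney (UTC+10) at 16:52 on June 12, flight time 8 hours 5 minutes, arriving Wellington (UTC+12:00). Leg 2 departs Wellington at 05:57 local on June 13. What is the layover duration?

Convert departure to UTC: 16:52 − 10:00 = 06:52 UTC on Jun 12.
Add 8 hours 5 minutes flight time → 14:57 UTC.
Wellington is UTC+12:00, so local arrival = 14:57 + 12:00 = 02:57 on Jun 13.
Layover = 05:57 − 02:57 = 3 hours.

3 hours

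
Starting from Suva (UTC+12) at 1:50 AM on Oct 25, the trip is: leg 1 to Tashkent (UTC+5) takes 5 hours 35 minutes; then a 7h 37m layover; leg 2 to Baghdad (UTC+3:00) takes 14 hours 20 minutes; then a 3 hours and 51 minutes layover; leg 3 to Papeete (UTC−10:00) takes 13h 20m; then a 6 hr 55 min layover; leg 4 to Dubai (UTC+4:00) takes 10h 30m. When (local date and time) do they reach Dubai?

7:58 AM on October 27

Convert departure to UTC: 1:50 AM − 12:00 = 1:50 PM UTC on Oct 24.
Add 5 hours 35 minutes leg 1 → 7:25 PM UTC.
Add 7 hours and 37 minutes layover in Tashkent → 3:02 AM UTC (Oct 25).
Add 14 hours 20 minutes leg 2 → 5:22 PM UTC.
Add 3 hours and 51 minutes layover in Baghdad → 9:13 PM UTC.
Add 13 hours and 20 minutes leg 3 → 10:33 AM UTC (Oct 26).
Add 6 hours 55 minutes layover in Papeete → 5:28 PM UTC.
Add 10 hours and 30 minutes leg 4 → 3:58 AM UTC (Oct 27).
Dubai is UTC+4:00, so local arrival = 3:58 AM + 4:00 = 7:58 AM on Oct 27.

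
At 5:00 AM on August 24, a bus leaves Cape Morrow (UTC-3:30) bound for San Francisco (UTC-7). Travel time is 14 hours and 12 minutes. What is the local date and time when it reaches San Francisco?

Convert departure to UTC: 5:00 AM + 3:30 = 8:30 AM UTC on Aug 24.
Add 14 hours and 12 minutes travel time → 10:42 PM UTC.
San Francisco is UTC−7:00, so local arrival = 10:42 PM − 7:00 = 3:42 PM on Aug 24.

3:42 PM on August 24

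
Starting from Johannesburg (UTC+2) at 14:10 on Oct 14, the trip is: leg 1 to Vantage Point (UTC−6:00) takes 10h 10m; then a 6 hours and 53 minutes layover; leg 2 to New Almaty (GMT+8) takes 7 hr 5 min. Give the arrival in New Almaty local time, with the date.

Convert departure to UTC: 14:10 − 2:00 = 12:10 UTC on Oct 14.
Add 10 hours and 10 minutes leg 1 → 22:20 UTC.
Add 6 hours and 53 minutes layover in Vantage Point → 05:13 UTC (Oct 15).
Add 7 hours and 5 minutes leg 2 → 12:18 UTC.
New Almaty is UTC+8:00, so local arrival = 12:18 + 8:00 = 20:18 on Oct 15.

20:18 on Oct 15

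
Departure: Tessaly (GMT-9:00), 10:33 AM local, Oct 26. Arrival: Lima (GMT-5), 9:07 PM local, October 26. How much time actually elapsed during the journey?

Departure in UTC: 10:33 AM + 9:00 = 7:33 PM on Oct 26.
Arrival in UTC: 9:07 PM + 5:00 = 2:07 AM on Oct 27.
Elapsed = 2:07 AM − 7:33 PM (+1 day) = 6 hours 34 minutes.

6 hours 34 minutes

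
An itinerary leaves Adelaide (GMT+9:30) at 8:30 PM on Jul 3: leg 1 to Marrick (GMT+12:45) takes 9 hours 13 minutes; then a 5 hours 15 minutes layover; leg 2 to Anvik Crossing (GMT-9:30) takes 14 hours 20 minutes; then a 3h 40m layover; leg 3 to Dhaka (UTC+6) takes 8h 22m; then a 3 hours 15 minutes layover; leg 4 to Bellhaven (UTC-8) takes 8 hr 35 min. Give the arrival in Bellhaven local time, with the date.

7:40 AM on July 5

Convert departure to UTC: 8:30 PM − 9:30 = 11:00 AM UTC on Jul 3.
Add 9 hours and 13 minutes leg 1 → 8:13 PM UTC.
Add 5 hours 15 minutes layover in Marrick → 1:28 AM UTC (Jul 4).
Add 14 hours and 20 minutes leg 2 → 3:48 PM UTC.
Add 3 hours and 40 minutes layover in Anvik Crossing → 7:28 PM UTC.
Add 8 hours and 22 minutes leg 3 → 3:50 AM UTC (Jul 5).
Add 3 hours and 15 minutes layover in Dhaka → 7:05 AM UTC.
Add 8 hours 35 minutes leg 4 → 3:40 PM UTC.
Bellhaven is UTC−8:00, so local arrival = 3:40 PM − 8:00 = 7:40 AM on Jul 5.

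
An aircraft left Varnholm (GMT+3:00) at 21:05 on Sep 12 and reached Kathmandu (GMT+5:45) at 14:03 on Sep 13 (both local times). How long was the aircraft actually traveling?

14 hours 13 minutes

Kathmandu is 2:45 ahead of Varnholm.
Clock-face elapsed time (ignoring zones) is 16 hours 58 minutes.
Actual elapsed = 16 hours 58 minutes − 2:45 = 14 hours 13 minutes.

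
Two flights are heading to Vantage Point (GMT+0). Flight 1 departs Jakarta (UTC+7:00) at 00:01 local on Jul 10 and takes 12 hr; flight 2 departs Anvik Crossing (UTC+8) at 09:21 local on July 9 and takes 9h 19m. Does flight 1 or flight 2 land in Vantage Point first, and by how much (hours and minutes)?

Flight 1 in UTC: 00:01 − 7:00 = 17:01 on Jul 9.
+12 hours → arrive 05:01 UTC on Jul 10.
Flight 2 in UTC: 09:21 − 8:00 = 01:21 on Jul 9.
+9 hours 19 minutes → arrive 10:40 UTC on Jul 9.
Flight 2 lands earlier by 18 hours 21 minutes.

the second, by 18 hours 21 minutes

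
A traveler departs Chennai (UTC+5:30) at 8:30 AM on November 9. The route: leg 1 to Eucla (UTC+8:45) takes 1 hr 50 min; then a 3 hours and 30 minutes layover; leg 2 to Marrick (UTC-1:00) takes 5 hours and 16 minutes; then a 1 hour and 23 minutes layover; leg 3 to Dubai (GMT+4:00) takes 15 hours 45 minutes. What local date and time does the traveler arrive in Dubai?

10:44 AM on November 10

Convert departure to UTC: 8:30 AM − 5:30 = 3:00 AM UTC on Nov 9.
Add 1 hour 50 minutes leg 1 → 4:50 AM UTC.
Add 3 hours and 30 minutes layover in Eucla → 8:20 AM UTC.
Add 5 hours 16 minutes leg 2 → 1:36 PM UTC.
Add 1 hour and 23 minutes layover in Marrick → 2:59 PM UTC.
Add 15 hours 45 minutes leg 3 → 6:44 AM UTC (Nov 10).
Dubai is UTC+4:00, so local arrival = 6:44 AM + 4:00 = 10:44 AM on Nov 10.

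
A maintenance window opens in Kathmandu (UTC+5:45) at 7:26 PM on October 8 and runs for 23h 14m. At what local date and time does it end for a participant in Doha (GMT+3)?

Convert start to UTC: 7:26 PM − 5:45 = 1:41 PM UTC on Oct 8.
Add 23 hours and 14 minutes duration → 12:55 PM UTC (Oct 9).
Doha is UTC+3:00, so local end time = 12:55 PM + 3:00 = 3:55 PM on Oct 9.

3:55 PM on October 9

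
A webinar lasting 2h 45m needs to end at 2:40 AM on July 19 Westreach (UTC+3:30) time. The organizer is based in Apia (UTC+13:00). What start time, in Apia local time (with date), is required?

Target end time in UTC: 2:40 AM − 3:30 = 11:10 PM on Jul 18.
Subtract 2 hours 45 minutes → start 8:25 PM UTC on Jul 18.
Apia is UTC+13:00: 8:25 PM + 13:00 = 9:25 AM on Jul 19.

9:25 AM on July 19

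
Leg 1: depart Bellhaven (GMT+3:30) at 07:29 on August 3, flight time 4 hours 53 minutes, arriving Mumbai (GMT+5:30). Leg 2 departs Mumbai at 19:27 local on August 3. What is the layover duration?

Convert departure to UTC: 07:29 − 3:30 = 03:59 UTC on Aug 3.
Add 4 hours and 53 minutes flight time → 08:52 UTC.
Mumbai is UTC+5:30, so local arrival = 08:52 + 5:30 = 14:22 on Aug 3.
Layover = 19:27 − 14:22 = 5 hours 5 minutes.

5 hours 5 minutes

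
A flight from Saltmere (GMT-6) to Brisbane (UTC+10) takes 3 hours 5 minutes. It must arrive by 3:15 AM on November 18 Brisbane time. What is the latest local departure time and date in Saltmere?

Target arrival in UTC: 3:15 AM − 10:00 = 5:15 PM on Nov 17.
Subtract 3 hours and 5 minutes → departure 2:10 PM UTC on Nov 17.
Saltmere is UTC−6:00: 2:10 PM − 6:00 = 8:10 AM on Nov 17.

8:10 AM on November 17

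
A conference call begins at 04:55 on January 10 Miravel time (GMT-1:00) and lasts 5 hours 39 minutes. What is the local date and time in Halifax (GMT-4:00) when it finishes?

Halifax is 3:00 behind Miravel.
After 5 hours 39 minutes it is 10:34 in Miravel.
Shift by the zone difference: 10:34 − 3:00 = 07:34 on Jan 10 in Halifax.

07:34 on Jan 10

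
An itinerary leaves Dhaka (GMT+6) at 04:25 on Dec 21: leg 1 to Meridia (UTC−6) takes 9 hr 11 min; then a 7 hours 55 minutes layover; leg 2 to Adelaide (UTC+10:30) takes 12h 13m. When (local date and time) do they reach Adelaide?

14:14 on Dec 22

Convert departure to UTC: 04:25 − 6:00 = 22:25 UTC on Dec 20.
Add 9 hours 11 minutes leg 1 → 07:36 UTC (Dec 21).
Add 7 hours 55 minutes layover in Meridia → 15:31 UTC.
Add 12 hours 13 minutes leg 2 → 03:44 UTC (Dec 22).
Adelaide is UTC+10:30, so local arrival = 03:44 + 10:30 = 14:14 on Dec 22.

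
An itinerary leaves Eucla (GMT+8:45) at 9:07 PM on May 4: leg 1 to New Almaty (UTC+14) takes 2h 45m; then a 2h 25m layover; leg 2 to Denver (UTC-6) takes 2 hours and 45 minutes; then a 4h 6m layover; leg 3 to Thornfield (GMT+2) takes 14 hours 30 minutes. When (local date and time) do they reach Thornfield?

4:53 PM on May 5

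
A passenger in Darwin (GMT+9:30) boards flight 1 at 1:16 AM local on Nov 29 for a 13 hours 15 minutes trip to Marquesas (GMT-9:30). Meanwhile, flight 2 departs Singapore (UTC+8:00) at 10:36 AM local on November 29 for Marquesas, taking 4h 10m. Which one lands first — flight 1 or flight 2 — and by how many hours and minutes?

the first, by 1 hour 45 minutes

Flight 1 in UTC: 1:16 AM − 9:30 = 3:46 PM on Nov 28.
+13 hours and 15 minutes → arrive 5:01 AM UTC on Nov 29.
Flight 2 in UTC: 10:36 AM − 8:00 = 2:36 AM on Nov 29.
+4 hours 10 minutes → arrive 6:46 AM UTC on Nov 29.
Flight 1 lands earlier by 1 hour 45 minutes.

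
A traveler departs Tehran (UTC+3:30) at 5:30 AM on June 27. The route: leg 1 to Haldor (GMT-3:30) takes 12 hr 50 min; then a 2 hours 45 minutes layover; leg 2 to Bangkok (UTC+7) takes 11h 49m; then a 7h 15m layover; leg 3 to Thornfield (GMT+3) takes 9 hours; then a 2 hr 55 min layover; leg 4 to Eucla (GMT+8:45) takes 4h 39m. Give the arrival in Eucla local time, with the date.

1:58 PM on June 29

Convert departure to UTC: 5:30 AM − 3:30 = 2:00 AM UTC on Jun 27.
Add 12 hours and 50 minutes leg 1 → 2:50 PM UTC.
Add 2 hours 45 minutes layover in Haldor → 5:35 PM UTC.
Add 11 hours 49 minutes leg 2 → 5:24 AM UTC (Jun 28).
Add 7 hours and 15 minutes layover in Bangkok → 12:39 PM UTC.
Add 9 hours leg 3 → 9:39 PM UTC.
Add 2 hours and 55 minutes layover in Thornfield → 12:34 AM UTC (Jun 29).
Add 4 hours 39 minutes leg 4 → 5:13 AM UTC.
Eucla is UTC+8:45, so local arrival = 5:13 AM + 8:45 = 1:58 PM on Jun 29.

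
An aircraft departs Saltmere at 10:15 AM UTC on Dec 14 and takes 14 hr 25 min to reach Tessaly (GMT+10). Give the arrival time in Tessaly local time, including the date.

10:40 AM on December 15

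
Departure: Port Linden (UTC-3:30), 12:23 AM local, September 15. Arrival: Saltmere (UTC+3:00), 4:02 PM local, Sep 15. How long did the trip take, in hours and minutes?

Departure in UTC: 12:23 AM + 3:30 = 3:53 AM on Sep 15.
Arrival in UTC: 4:02 PM − 3:00 = 1:02 PM on Sep 15.
Elapsed = 1:02 PM − 3:53 AM = 9 hours 9 minutes.

9 hours 9 minutes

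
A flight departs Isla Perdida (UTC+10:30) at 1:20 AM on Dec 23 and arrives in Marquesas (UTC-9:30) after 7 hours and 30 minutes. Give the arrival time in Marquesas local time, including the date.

Convert departure to UTC: 1:20 AM − 10:30 = 2:50 PM UTC on Dec 22.
Add 7 hours 30 minutes travel time → 10:20 PM UTC.
Marquesas is UTC−9:30, so local arrival = 10:20 PM − 9:30 = 12:50 PM on Dec 22.

12:50 PM on December 22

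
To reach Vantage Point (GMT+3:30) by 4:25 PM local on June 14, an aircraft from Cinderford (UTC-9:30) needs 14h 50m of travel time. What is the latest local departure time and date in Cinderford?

12:35 PM on Jun 13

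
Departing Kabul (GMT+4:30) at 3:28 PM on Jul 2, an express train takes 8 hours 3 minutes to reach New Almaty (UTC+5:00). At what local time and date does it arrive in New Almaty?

Convert departure to UTC: 3:28 PM − 4:30 = 10:58 AM UTC on Jul 2.
Add 8 hours and 3 minutes travel time → 7:01 PM UTC.
New Almaty is UTC+5:00, so local arrival = 7:01 PM + 5:00 = 12:01 AM on Jul 3.

12:01 AM on Jul 3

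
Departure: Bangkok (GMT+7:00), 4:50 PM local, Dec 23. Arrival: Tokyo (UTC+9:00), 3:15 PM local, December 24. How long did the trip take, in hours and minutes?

Departure in UTC: 4:50 PM − 7:00 = 9:50 AM on Dec 23.
Arrival in UTC: 3:15 PM − 9:00 = 6:15 AM on Dec 24.
Elapsed = 6:15 AM − 9:50 AM (+1 day) = 20 hours 25 minutes.

20 hours 25 minutes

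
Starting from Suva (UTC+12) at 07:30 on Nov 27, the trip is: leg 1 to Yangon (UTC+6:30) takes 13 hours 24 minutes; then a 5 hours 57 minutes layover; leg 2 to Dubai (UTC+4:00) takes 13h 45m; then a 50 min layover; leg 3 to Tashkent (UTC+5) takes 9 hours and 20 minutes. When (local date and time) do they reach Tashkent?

19:46 on Nov 28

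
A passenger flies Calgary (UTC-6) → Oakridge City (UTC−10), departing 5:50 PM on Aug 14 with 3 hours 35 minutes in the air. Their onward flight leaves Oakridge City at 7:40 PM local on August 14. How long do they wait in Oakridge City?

Convert departure to UTC: 5:50 PM + 6:00 = 11:50 PM UTC on Aug 14.
Add 3 hours 35 minutes flight time → 3:25 AM UTC (Aug 15).
Oakridge City is UTC−10:00, so local arrival = 3:25 AM − 10:00 = 5:25 PM on Aug 14.
Layover = 7:40 PM − 5:25 PM = 2 hours 15 minutes.

2 hours 15 minutes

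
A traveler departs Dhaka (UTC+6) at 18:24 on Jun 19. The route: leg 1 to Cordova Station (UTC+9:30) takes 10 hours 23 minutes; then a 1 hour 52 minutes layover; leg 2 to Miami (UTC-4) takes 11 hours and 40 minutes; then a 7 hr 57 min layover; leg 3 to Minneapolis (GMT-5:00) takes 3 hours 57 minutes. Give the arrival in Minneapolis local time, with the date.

Convert departure to UTC: 18:24 − 6:00 = 12:24 UTC on Jun 19.
Add 10 hours and 23 minutes leg 1 → 22:47 UTC.
Add 1 hour and 52 minutes layover in Cordova Station → 00:39 UTC (Jun 20).
Add 11 hours 40 minutes leg 2 → 12:19 UTC.
Add 7 hours 57 minutes layover in Miami → 20:16 UTC.
Add 3 hours and 57 minutes leg 3 → 00:13 UTC (Jun 21).
Minneapolis is UTC−5:00, so local arrival = 00:13 − 5:00 = 19:13 on Jun 20.

19:13 on Jun 20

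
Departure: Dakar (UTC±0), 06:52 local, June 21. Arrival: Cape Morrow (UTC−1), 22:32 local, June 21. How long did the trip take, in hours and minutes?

Cape Morrow is 1:00 behind Dakar.
Clock-face elapsed time (ignoring zones) is 15 hours 40 minutes.
Actual elapsed = 15 hours 40 minutes + 1:00 = 16 hours 40 minutes.

16 hours 40 minutes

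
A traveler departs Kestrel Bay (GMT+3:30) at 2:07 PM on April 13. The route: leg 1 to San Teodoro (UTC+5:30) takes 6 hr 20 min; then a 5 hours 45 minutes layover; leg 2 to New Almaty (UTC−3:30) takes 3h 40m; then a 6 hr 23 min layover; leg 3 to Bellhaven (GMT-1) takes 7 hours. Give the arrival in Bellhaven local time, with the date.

Convert departure to UTC: 2:07 PM − 3:30 = 10:37 AM UTC on Apr 13.
Add 6 hours 20 minutes leg 1 → 4:57 PM UTC.
Add 5 hours 45 minutes layover in San Teodoro → 10:42 PM UTC.
Add 3 hours 40 minutes leg 2 → 2:22 AM UTC (Apr 14).
Add 6 hours 23 minutes layover in New Almaty → 8:45 AM UTC.
Add 7 hours leg 3 → 3:45 PM UTC.
Bellhaven is UTC−1:00, so local arrival = 3:45 PM − 1:00 = 2:45 PM on Apr 14.

2:45 PM on April 14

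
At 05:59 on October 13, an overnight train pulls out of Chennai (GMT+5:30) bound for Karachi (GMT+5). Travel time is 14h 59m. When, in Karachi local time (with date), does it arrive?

20:28 on October 13

Convert departure to UTC: 05:59 − 5:30 = 00:29 UTC on Oct 13.
Add 14 hours and 59 minutes travel time → 15:28 UTC.
Karachi is UTC+5:00, so local arrival = 15:28 + 5:00 = 20:28 on Oct 13.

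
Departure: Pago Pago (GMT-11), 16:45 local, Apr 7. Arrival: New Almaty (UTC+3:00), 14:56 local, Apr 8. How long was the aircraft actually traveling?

Departure in UTC: 16:45 + 11:00 = 03:45 on Apr 8.
Arrival in UTC: 14:56 − 3:00 = 11:56 on Apr 8.
Elapsed = 11:56 − 03:45 = 8 hours 11 minutes.

8 hours 11 minutes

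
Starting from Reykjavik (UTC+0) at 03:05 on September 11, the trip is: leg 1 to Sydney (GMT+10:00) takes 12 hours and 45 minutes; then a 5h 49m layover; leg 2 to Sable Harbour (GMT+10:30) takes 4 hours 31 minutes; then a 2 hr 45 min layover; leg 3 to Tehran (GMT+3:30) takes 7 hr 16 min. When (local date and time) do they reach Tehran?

15:41 on Sep 12

Reykjavik is at UTC+0, so departure is already 03:05 UTC on Sep 11.
Add 12 hours 45 minutes leg 1 → 15:50 UTC.
Add 5 hours 49 minutes layover in Sydney → 21:39 UTC.
Add 4 hours 31 minutes leg 2 → 02:10 UTC (Sep 12).
Add 2 hours and 45 minutes layover in Sable Harbour → 04:55 UTC.
Add 7 hours and 16 minutes leg 3 → 12:11 UTC.
Tehran is UTC+3:30, so local arrival = 12:11 + 3:30 = 15:41 on Sep 12.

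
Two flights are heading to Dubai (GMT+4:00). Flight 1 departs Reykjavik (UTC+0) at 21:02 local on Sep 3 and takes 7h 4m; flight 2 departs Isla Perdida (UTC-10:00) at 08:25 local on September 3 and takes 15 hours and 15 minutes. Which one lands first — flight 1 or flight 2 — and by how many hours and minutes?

Flight 1 departs at 21:02 UTC (Sep 3).
+7 hours 4 minutes → arrive 04:06 UTC on Sep 4.
Flight 2 in UTC: 08:25 + 10:00 = 18:25 on Sep 3.
+15 hours and 15 minutes → arrive 09:40 UTC on Sep 4.
Flight 1 lands earlier by 5 hours 34 minutes.

the first, by 5 hours 34 minutes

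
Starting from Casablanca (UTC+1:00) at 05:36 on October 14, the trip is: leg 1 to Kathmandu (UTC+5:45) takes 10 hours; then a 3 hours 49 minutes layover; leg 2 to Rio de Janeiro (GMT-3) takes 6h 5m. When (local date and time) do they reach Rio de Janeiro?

Convert departure to UTC: 05:36 − 1:00 = 04:36 UTC on Oct 14.
Add 10 hours leg 1 → 14:36 UTC.
Add 3 hours 49 minutes layover in Kathmandu → 18:25 UTC.
Add 6 hours 5 minutes leg 2 → 00:30 UTC (Oct 15).
Rio de Janeiro is UTC−3:00, so local arrival = 00:30 − 3:00 = 21:30 on Oct 14.

21:30 on Oct 14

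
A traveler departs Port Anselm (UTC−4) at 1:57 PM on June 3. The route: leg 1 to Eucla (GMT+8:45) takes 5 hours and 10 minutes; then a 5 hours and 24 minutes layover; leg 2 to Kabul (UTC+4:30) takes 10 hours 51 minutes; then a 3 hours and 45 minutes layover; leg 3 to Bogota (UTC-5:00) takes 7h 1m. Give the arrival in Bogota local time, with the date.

9:08 PM on Jun 4

Convert departure to UTC: 1:57 PM + 4:00 = 5:57 PM UTC on Jun 3.
Add 5 hours 10 minutes leg 1 → 11:07 PM UTC.
Add 5 hours 24 minutes layover in Eucla → 4:31 AM UTC (Jun 4).
Add 10 hours and 51 minutes leg 2 → 3:22 PM UTC.
Add 3 hours and 45 minutes layover in Kabul → 7:07 PM UTC.
Add 7 hours 1 minute leg 3 → 2:08 AM UTC (Jun 5).
Bogota is UTC−5:00, so local arrival = 2:08 AM − 5:00 = 9:08 PM on Jun 4.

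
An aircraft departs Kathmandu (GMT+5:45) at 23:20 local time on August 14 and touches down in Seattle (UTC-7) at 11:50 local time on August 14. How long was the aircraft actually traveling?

1 hour 15 minutes

Departure in UTC: 23:20 − 5:45 = 17:35 on Aug 14.
Arrival in UTC: 11:50 + 7:00 = 18:50 on Aug 14.
Elapsed = 18:50 − 17:35 = 1 hour 15 minutes.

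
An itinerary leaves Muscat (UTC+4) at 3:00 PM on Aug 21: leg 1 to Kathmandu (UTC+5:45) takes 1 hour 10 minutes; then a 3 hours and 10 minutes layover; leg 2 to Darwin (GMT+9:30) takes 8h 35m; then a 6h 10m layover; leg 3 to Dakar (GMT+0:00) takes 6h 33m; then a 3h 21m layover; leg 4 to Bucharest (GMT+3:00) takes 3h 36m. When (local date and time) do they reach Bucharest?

Convert departure to UTC: 3:00 PM − 4:00 = 11:00 AM UTC on Aug 21.
Add 1 hour and 10 minutes leg 1 → 12:10 PM UTC.
Add 3 hours and 10 minutes layover in Kathmandu → 3:20 PM UTC.
Add 8 hours 35 minutes leg 2 → 11:55 PM UTC.
Add 6 hours 10 minutes layover in Darwin → 6:05 AM UTC (Aug 22).
Add 6 hours and 33 minutes leg 3 → 12:38 PM UTC.
Add 3 hours 21 minutes layover in Dakar → 3:59 PM UTC.
Add 3 hours and 36 minutes leg 4 → 7:35 PM UTC.
Bucharest is UTC+3:00, so local arrival = 7:35 PM + 3:00 = 10:35 PM on Aug 22.

10:35 PM on August 22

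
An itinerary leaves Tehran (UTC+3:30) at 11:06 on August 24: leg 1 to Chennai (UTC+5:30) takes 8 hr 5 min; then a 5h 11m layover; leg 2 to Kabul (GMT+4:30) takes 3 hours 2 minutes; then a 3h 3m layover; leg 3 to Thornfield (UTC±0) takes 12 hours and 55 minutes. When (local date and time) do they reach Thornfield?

15:52 on Aug 25

Convert departure to UTC: 11:06 − 3:30 = 07:36 UTC on Aug 24.
Add 8 hours and 5 minutes leg 1 → 15:41 UTC.
Add 5 hours 11 minutes layover in Chennai → 20:52 UTC.
Add 3 hours and 2 minutes leg 2 → 23:54 UTC.
Add 3 hours 3 minutes layover in Kabul → 02:57 UTC (Aug 25).
Add 12 hours and 55 minutes leg 3 → 15:52 UTC.
Thornfield is UTC+0, so local arrival is the same: 15:52 on Aug 25.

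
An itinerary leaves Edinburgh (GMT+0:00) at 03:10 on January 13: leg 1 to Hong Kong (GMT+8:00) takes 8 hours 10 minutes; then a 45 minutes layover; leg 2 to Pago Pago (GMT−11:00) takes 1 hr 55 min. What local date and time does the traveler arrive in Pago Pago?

Edinburgh is at UTC+0, so departure is already 03:10 UTC on Jan 13.
Add 8 hours 10 minutes leg 1 → 11:20 UTC.
Add 45 minutes layover in Hong Kong → 12:05 UTC.
Add 1 hour 55 minutes leg 2 → 14:00 UTC.
Pago Pago is UTC−11:00, so local arrival = 14:00 − 11:00 = 03:00 on Jan 13.

03:00 on January 13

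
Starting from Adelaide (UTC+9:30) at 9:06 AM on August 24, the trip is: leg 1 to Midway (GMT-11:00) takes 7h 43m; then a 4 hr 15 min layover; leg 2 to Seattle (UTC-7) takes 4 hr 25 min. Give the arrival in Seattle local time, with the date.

Convert departure to UTC: 9:06 AM − 9:30 = 11:36 PM UTC on Aug 23.
Add 7 hours 43 minutes leg 1 → 7:19 AM UTC (Aug 24).
Add 4 hours and 15 minutes layover in Midway → 11:34 AM UTC.
Add 4 hours and 25 minutes leg 2 → 3:59 PM UTC.
Seattle is UTC−7:00, so local arrival = 3:59 PM − 7:00 = 8:59 AM on Aug 24.

8:59 AM on Aug 24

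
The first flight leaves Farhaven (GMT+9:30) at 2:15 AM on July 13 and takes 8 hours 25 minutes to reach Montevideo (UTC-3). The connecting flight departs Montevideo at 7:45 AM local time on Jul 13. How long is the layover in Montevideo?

Convert departure to UTC: 2:15 AM − 9:30 = 4:45 PM UTC on Jul 12.
Add 8 hours 25 minutes flight time → 1:10 AM UTC (Jul 13).
Montevideo is UTC−3:00, so local arrival = 1:10 AM − 3:00 = 10:10 PM on Jul 12.
Layover = 7:45 AM − 10:10 PM (+1 day) = 9 hours 35 minutes.

9 hours 35 minutes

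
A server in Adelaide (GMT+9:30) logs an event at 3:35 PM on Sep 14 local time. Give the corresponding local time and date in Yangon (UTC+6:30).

12:35 PM on September 14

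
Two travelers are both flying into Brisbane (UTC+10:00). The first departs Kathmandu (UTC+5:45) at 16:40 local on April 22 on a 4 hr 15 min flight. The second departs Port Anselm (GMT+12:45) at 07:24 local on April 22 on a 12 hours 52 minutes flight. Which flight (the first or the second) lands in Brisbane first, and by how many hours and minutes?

the second, by 7 hours 39 minutes

Flight 1 in UTC: 16:40 − 5:45 = 10:55 on Apr 22.
+4 hours 15 minutes → arrive 15:10 UTC on Apr 22.
Flight 2 in UTC: 07:24 − 12:45 = 18:39 on Apr 21.
+12 hours and 52 minutes → arrive 07:31 UTC on Apr 22.
Flight 2 lands earlier by 7 hours 39 minutes.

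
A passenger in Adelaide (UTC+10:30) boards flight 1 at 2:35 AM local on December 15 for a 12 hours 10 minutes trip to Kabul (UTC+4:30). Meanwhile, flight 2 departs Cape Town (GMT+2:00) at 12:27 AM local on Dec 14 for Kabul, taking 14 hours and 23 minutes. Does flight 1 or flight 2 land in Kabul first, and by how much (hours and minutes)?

the second, by 15 hours 25 minutes

Flight 1 in UTC: 2:35 AM − 10:30 = 4:05 PM on Dec 14.
+12 hours 10 minutes → arrive 4:15 AM UTC on Dec 15.
Flight 2 in UTC: 12:27 AM − 2:00 = 10:27 PM on Dec 13.
+14 hours 23 minutes → arrive 12:50 PM UTC on Dec 14.
Flight 2 lands earlier by 15 hours 25 minutes.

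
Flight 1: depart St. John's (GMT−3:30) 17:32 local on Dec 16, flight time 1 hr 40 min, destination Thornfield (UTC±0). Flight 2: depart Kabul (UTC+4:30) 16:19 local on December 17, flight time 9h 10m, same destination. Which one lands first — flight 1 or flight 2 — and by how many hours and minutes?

the first, by 22 hours 17 minutes

Flight 1 in UTC: 17:32 + 3:30 = 21:02 on Dec 16.
+1 hour 40 minutes → arrive 22:42 UTC on Dec 16.
Flight 2 in UTC: 16:19 − 4:30 = 11:49 on Dec 17.
+9 hours and 10 minutes → arrive 20:59 UTC on Dec 17.
Flight 1 lands earlier by 22 hours 17 minutes.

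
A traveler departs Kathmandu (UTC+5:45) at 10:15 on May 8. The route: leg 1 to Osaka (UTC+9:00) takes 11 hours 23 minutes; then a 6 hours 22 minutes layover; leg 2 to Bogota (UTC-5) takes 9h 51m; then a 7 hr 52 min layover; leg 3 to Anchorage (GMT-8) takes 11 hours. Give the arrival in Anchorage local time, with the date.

Convert departure to UTC: 10:15 − 5:45 = 04:30 UTC on May 8.
Add 11 hours 23 minutes leg 1 → 15:53 UTC.
Add 6 hours and 22 minutes layover in Osaka → 22:15 UTC.
Add 9 hours and 51 minutes leg 2 → 08:06 UTC (May 9).
Add 7 hours 52 minutes layover in Bogota → 15:58 UTC.
Add 11 hours leg 3 → 02:58 UTC (May 10).
Anchorage is UTC−8:00, so local arrival = 02:58 − 8:00 = 18:58 on May 9.

18:58 on May 9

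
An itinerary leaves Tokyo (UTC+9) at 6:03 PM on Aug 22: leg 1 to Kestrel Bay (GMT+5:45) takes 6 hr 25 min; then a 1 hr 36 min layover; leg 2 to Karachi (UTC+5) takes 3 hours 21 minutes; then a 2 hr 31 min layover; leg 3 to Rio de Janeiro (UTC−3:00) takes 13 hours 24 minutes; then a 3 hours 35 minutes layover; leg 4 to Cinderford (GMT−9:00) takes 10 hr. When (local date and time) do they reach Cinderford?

4:55 PM on August 23

Convert departure to UTC: 6:03 PM − 9:00 = 9:03 AM UTC on Aug 22.
Add 6 hours and 25 minutes leg 1 → 3:28 PM UTC.
Add 1 hour and 36 minutes layover in Kestrel Bay → 5:04 PM UTC.
Add 3 hours and 21 minutes leg 2 → 8:25 PM UTC.
Add 2 hours and 31 minutes layover in Karachi → 10:56 PM UTC.
Add 13 hours 24 minutes leg 3 → 12:20 PM UTC (Aug 23).
Add 3 hours 35 minutes layover in Rio de Janeiro → 3:55 PM UTC.
Add 10 hours leg 4 → 1:55 AM UTC (Aug 24).
Cinderford is UTC−9:00, so local arrival = 1:55 AM − 9:00 = 4:55 PM on Aug 23.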